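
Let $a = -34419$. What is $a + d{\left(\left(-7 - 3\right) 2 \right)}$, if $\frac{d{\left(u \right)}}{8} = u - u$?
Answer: $-34419$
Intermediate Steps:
$d{\left(u \right)} = 0$ ($d{\left(u \right)} = 8 \left(u - u\right) = 8 \cdot 0 = 0$)
$a + d{\left(\left(-7 - 3\right) 2 \right)} = -34419 + 0 = -34419$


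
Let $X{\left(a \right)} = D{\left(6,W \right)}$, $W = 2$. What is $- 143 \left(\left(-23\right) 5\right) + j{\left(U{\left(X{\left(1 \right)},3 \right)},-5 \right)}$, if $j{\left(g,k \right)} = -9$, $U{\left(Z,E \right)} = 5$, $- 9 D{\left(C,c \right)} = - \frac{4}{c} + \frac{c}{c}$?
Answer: $16436$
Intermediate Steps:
$D{\left(C,c \right)} = - \frac{1}{9} + \frac{4}{9 c}$ ($D{\left(C,c \right)} = - \frac{- \frac{4}{c} + \frac{c}{c}}{9} = - \frac{- \frac{4}{c} + 1}{9} = - \frac{1 - \frac{4}{c}}{9} = - \frac{1}{9} + \frac{4}{9 c}$)
$X{\left(a \right)} = \frac{1}{9}$ ($X{\left(a \right)} = \frac{4 - 2}{9 \cdot 2} = \frac{1}{9} \cdot \frac{1}{2} \left(4 - 2\right) = \frac{1}{9} \cdot \frac{1}{2} \cdot 2 = \frac{1}{9}$)
$- 143 \left(\left(-23\right) 5\right) + j{\left(U{\left(X{\left(1 \right)},3 \right)},-5 \right)} = - 143 \left(\left(-23\right) 5\right) - 9 = \left(-143\right) \left(-115\right) - 9 = 16445 - 9 = 16436$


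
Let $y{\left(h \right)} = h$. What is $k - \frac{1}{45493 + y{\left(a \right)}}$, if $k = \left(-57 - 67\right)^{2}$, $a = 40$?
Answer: $\frac{700115407}{45533} \approx 15376.0$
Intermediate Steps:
$k = 15376$ ($k = \left(-124\right)^{2} = 15376$)
$k - \frac{1}{45493 + y{\left(a \right)}} = 15376 - \frac{1}{45493 + 40} = 15376 - \frac{1}{45533} = \frac{700115407}{45533}$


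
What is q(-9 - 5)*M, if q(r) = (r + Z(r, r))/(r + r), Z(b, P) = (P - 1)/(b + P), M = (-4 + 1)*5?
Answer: -5655/784 ≈ -7.2130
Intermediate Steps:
M = -15 (M = -3*5 = -15)
Z(b, P) = (-1 + P)/(P + b)
q(r) = (r + (-1 + r)/(2*r))/(2*r) (q(r) = (r + (-1 + r)/(r + r))/(r + r) = (r + (-1 + r)/((2*r)))/((2*r)) = (r + (1/(2*r))*(-1 + r))*(1/(2*r)) = (r + (-1 + r)/(2*r))*(1/(2*r)) = (r + (-1 + r)/(2*r))/(2*r))
q(-9 - 5)*M = ((-1 + (-9 - 5) + 2*(-9 - 5)²)/(4*(-9 - 5)²))*(-15) = ((¼)*(-1 - 14 + 2*(-14)²)/(-14)²)*(-15) = ((¼)*(1/196)*(-1 - 14 + 2*196))*(-15) = ((¼)*(1/196)*(-1 - 14 + 392))*(-15) = ((¼)*(1/196)*377)*(-15) = (377/784)*(-15) = -5655/784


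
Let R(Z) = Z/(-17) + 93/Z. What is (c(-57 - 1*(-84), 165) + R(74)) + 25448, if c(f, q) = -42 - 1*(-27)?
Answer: 31990819/1258 ≈ 25430.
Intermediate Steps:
c(f, q) = -15 (c(f, q) = -42 + 27 = -15)
R(Z) = 93/Z - Z/17 (R(Z) = Z*(-1/17) + 93/Z = -Z/17 + 93/Z = 93/Z - Z/17)
(c(-57 - 1*(-84), 165) + R(74)) + 25448 = (-15 + (93/74 - 1/17*74)) + 25448 = (-15 + (93*(1/74) - 74/17)) + 25448 = (-15 + (93/74 - 74/17)) + 25448 = (-15 - 3895/1258) + 25448 = -22765/1258 + 25448 = 31990819/1258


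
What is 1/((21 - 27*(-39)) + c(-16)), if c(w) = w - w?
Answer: 1/1074 ≈ 0.00093110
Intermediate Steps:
c(w) = 0
1/((21 - 27*(-39)) + c(-16)) = 1/((21 - 27*(-39)) + 0) = 1/((21 + 1053) + 0) = 1/(1074 + 0) = 1/1074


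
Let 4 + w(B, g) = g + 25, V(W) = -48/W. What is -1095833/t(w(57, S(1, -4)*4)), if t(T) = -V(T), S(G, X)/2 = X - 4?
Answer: 47120819/48 ≈ 9.8168e+5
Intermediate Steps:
S(G, X) = -8 + 2*X (S(G, X) = 2*(X - 4) = 2*(-4 + X) = -8 + 2*X)
w(B, g) = 21 + g (w(B, g) = -4 + (g + 25) = -4 + (25 + g) = 21 + g)
t(T) = 48/T (t(T) = -(-48)/T = 48/T)
-1095833/t(w(57, S(1, -4)*4)) = -1095833/(48/(21 + (-8 + 2*(-4))*4)) = -1095833/(48/(21 + (-8 - 8)*4)) = -1095833/(48/(21 - 16*4)) = -1095833/(48/(21 - 64)) = -1095833/(48/(-43)) = -1095833/(48*(-1/43)) = -1095833/(-48/43) = -1095833*(-43/48) = 47120819/48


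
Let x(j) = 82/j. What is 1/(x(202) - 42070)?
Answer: -101/4249029 ≈ -2.3770e-5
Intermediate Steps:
1/(x(202) - 42070) = 1/(82/202 - 42070) = 1/(82*(1/202) - 42070) = 1/(41/101 - 42070) = 1/(-4249029/101) = -101/4249029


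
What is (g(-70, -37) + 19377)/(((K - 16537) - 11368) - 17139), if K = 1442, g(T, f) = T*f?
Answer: -21967/43602 ≈ -0.50381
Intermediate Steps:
(g(-70, -37) + 19377)/(((K - 16537) - 11368) - 17139) = (-70*(-37) + 19377)/(((1442 - 16537) - 11368) - 17139) = (2590 + 19377)/((-15095 - 11368) - 17139) = 21967/(-26463 - 17139) = 21967/(-43602) = 21967*(-1/43602) = -21967/43602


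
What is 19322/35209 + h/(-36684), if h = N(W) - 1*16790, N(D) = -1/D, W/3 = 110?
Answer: 428989263349/426230295480 ≈ 1.0065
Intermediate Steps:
W = 330 (W = 3*110 = 330)
h = -5540701/330 (h = -1/330 - 1*16790 = -1*1/330 - 16790 = -1/330 - 16790 = -5540701/330 ≈ -16790.)
19322/35209 + h/(-36684) = 19322/35209 - 5540701/330/(-36684) = 19322*(1/35209) - 5540701/330*(-1/36684) = 19322/35209 + 5540701/12105720 = 428989263349/426230295480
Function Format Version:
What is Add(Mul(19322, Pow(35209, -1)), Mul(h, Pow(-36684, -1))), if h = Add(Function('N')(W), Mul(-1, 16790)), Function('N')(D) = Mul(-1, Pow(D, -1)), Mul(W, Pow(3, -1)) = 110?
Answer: Rational(428989263349, 426230295480) ≈ 1.0065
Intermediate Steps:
W = 330 (W = Mul(3, 110) = 330)
h = Rational(-5540701, 330) (h = Add(Mul(-1, Pow(330, -1)), Mul(-1, 16790)) = Add(Mul(-1, Rational(1, 330)), -16790) = Add(Rational(-1, 330), -16790) = Rational(-5540701, 330) ≈ -16790.)
Add(Mul(19322, Pow(35209, -1)), Mul(h, Pow(-36684, -1))) = Add(Mul(19322, Pow(35209, -1)), Mul(Rational(-5540701, 330), Pow(-36684, -1))) = Add(Mul(19322, Rational(1, 35209)), Mul(Rational(-5540701, 330), Rational(-1, 36684))) = Add(Rational(19322, 35209), Rational(5540701, 12105720)) = Rational(428989263349, 426230295480)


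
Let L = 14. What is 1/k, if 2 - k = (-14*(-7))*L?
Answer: -1/1370 ≈ -0.00072993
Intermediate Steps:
k = -1370 (k = 2 - (-14*(-7))*14 = 2 - 98*14 = 2 - 1*1372 = 2 - 1372 = -1370)
1/k = 1/(-1370) = -1/1370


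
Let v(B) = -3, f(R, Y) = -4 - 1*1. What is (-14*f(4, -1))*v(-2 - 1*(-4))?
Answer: -210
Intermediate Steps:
f(R, Y) = -5 (f(R, Y) = -4 - 1 = -5)
(-14*f(4, -1))*v(-2 - 1*(-4)) = -14*(-5)*(-3) = 70*(-3) = -210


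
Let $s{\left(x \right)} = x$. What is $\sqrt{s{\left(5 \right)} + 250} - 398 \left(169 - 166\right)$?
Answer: $-1194 + \sqrt{255} \approx -1178.0$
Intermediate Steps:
$\sqrt{s{\left(5 \right)} + 250} - 398 \left(169 - 166\right) = \sqrt{5 + 250} - 398 \left(169 - 166\right) = \sqrt{255} - 398 \left(169 - 166\right) = \sqrt{255} - 1194 = -1194 + \sqrt{255}$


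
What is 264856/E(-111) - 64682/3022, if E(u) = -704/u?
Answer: 5549893139/132968 ≈ 41739.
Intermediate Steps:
264856/E(-111) - 64682/3022 = 264856/((-704/(-111))) - 64682/3022 = 264856/((-704*(-1/111))) - 64682*1/3022 = 264856/(704/111) - 32341/1511 = 264856*(111/704) - 32341/1511 = 3674877/88 - 32341/1511 = 5549893139/132968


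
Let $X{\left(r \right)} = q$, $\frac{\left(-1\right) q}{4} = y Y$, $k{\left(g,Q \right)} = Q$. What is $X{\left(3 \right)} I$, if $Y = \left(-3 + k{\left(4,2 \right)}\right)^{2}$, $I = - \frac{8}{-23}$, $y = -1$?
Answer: $\frac{32}{23} \approx 1.3913$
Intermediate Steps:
$I = \frac{8}{23}$ ($I = \left(-8\right) \left(- \frac{1}{23}\right) = \frac{8}{23} \approx 0.34783$)
$Y = 1$ ($Y = \left(-3 + 2\right)^{2} = \left(-1\right)^{2} = 1$)
$q = 4$ ($q = - 4 \left(\left(-1\right) 1\right) = \left(-4\right) \left(-1\right) = 4$)
$X{\left(r \right)} = 4$
$X{\left(3 \right)} I = 4 \cdot \frac{8}{23} = \frac{32}{23}$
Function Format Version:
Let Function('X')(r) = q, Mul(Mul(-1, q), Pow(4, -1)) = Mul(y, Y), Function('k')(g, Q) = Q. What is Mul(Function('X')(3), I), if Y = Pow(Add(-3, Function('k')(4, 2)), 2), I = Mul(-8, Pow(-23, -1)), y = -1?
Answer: Rational(32, 23) ≈ 1.3913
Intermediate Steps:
I = Rational(8, 23) (I = Mul(-8, Rational(-1, 23)) = Rational(8, 23) ≈ 0.34783)
Y = 1 (Y = Pow(Add(-3, 2), 2) = Pow(-1, 2) = 1)
q = 4 (q = Mul(-4, Mul(-1, 1)) = Mul(-4, -1) = 4)
Function('X')(r) = 4
Mul(Function('X')(3), I) = Mul(4, Rational(8, 23)) = Rational(32, 23)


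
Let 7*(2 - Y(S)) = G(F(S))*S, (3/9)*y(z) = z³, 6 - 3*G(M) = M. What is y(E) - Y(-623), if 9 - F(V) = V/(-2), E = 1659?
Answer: 82188560297/6 ≈ 1.3698e+10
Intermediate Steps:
F(V) = 9 + V/2 (F(V) = 9 - V/(-2) = 9 - V*(-1)/2 = 9 - (-1)*V/2 = 9 + V/2)
G(M) = 2 - M/3
y(z) = 3*z³
Y(S) = 2 - S*(-1 - S/6)/7 (Y(S) = 2 - (2 - (9 + S/2)/3)*S/7 = 2 - (2 + (-3 - S/6))*S/7 = 2 - (-1 - S/6)*S/7 = 2 - S*(-1 - S/6)/7)
y(E) - Y(-623) = 3*1659³ - (2 + (1/42)*(-623)*(6 - 623)) = 3*4566034179 - (2 + (1/42)*(-623)*(-617)) = 13698102537 - (2 + 54913/6) = 13698102537 - 1*54925/6 = 13698102537 - 54925/6 = 82188560297/6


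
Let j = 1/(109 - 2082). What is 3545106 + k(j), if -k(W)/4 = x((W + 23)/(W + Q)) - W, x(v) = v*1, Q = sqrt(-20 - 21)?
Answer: 186055747289739406/52482421495 + 59687196*I*sqrt(41)/26600315 ≈ 3.5451e+6 + 14.368*I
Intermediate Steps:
Q = I*sqrt(41) (Q = sqrt(-41) = I*sqrt(41) ≈ 6.4031*I)
j = -1/1973 (j = 1/(-1973) = -1/1973 ≈ -0.00050684)
x(v) = v
k(W) = 4*W - 4*(23 + W)/(W + I*sqrt(41)) (k(W) = -4*((W + 23)/(W + I*sqrt(41)) - W) = -4*((23 + W)/(W + I*sqrt(41)) - W) = -4*(-W + (23 + W)/(W + I*sqrt(41))) = 4*W - 4*(23 + W)/(W + I*sqrt(41)))
3545106 + k(j) = 3545106 + 4*(-23 - 1*(-1/1973) - (-1/1973 + I*sqrt(41))/1973)/(-1/1973 + I*sqrt(41)) = 3545106 + 4*(-23 + 1/1973 + (1/3892729 - I*sqrt(41)/1973))/(-1/1973 + I*sqrt(41)) = 3545106 + 4*(-89530793/3892729 - I*sqrt(41)/1973)/(-1/1973 + I*sqrt(41))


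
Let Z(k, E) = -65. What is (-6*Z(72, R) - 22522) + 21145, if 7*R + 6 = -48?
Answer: -987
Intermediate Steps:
R = -54/7 (R = -6/7 + (1/7)*(-48) = -6/7 - 48/7 = -54/7 ≈ -7.7143)
(-6*Z(72, R) - 22522) + 21145 = (-6*(-65) - 22522) + 21145 = (390 - 22522) + 21145 = -22132 + 21145 = -987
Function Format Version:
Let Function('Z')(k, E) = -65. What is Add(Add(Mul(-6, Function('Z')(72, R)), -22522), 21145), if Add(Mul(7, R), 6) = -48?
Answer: -987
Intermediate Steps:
R = Rational(-54, 7) (R = Add(Rational(-6, 7), Mul(Rational(1, 7), -48)) = Add(Rational(-6, 7), Rational(-48, 7)) = Rational(-54, 7) ≈ -7.7143)
Add(Add(Mul(-6, Function('Z')(72, R)), -22522), 21145) = Add(Add(Mul(-6, -65), -22522), 21145) = Add(Add(390, -22522), 21145) = Add(-22132, 21145) = -987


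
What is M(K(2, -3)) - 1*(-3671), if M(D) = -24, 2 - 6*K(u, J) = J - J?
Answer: 3647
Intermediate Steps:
K(u, J) = ⅓ (K(u, J) = ⅓ - (J - J)/6 = ⅓ - ⅙*0 = ⅓ + 0 = ⅓)
M(K(2, -3)) - 1*(-3671) = -24 - 1*(-3671) = -24 + 3671 = 3647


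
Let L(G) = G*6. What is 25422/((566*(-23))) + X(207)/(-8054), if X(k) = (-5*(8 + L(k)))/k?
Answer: -459800398/235905687 ≈ -1.9491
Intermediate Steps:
L(G) = 6*G
X(k) = (-40 - 30*k)/k (X(k) = (-5*(8 + 6*k))/k = (-40 - 30*k)/k)
25422/((566*(-23))) + X(207)/(-8054) = 25422/((566*(-23))) + (-30 - 40/207)/(-8054) = 25422/(-13018) + (-30 - 40*1/207)*(-1/8054) = 25422*(-1/13018) + (-30 - 40/207)*(-1/8054) = -12711/6509 - 6250/207*(-1/8054) = -12711/6509 + 3125/833589 = -459800398/235905687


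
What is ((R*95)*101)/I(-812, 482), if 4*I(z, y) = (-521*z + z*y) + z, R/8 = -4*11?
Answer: -88880/203 ≈ -437.83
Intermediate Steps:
R = -352 (R = 8*(-4*11) = 8*(-44) = -352)
I(z, y) = -130*z + y*z/4 (I(z, y) = ((-521*z + z*y) + z)/4 = ((-521*z + y*z) + z)/4 = (-520*z + y*z)/4 = -130*z + y*z/4)
((R*95)*101)/I(-812, 482) = (-352*95*101)/(((¼)*(-812)*(-520 + 482))) = (-33440*101)/(((¼)*(-812)*(-38))) = -3377440/7714 = -3377440*1/7714 = -88880/203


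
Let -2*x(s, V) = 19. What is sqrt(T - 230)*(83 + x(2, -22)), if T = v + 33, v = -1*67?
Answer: 147*I*sqrt(66) ≈ 1194.2*I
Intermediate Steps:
v = -67
x(s, V) = -19/2 (x(s, V) = -1/2*19 = -19/2)
T = -34 (T = -67 + 33 = -34)
sqrt(T - 230)*(83 + x(2, -22)) = sqrt(-34 - 230)*(83 - 19/2) = sqrt(-264)*(147/2) = (2*I*sqrt(66))*(147/2) = 147*I*sqrt(66)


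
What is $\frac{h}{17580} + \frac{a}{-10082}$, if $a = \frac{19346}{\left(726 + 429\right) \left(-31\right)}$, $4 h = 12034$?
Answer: $\frac{72424434251}{423075603720} \approx 0.17119$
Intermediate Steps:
$h = \frac{6017}{2}$ ($h = \frac{1}{4} \cdot 12034 = \frac{6017}{2} \approx 3008.5$)
$a = - \frac{19346}{35805}$ ($a = \frac{19346}{1155 \left(-31\right)} = \frac{19346}{-35805} = 19346 \left(- \frac{1}{35805}\right) = - \frac{19346}{35805} \approx -0.54032$)
$\frac{h}{17580} + \frac{a}{-10082} = \frac{6017}{2 \cdot 17580} - \frac{19346}{35805 \left(-10082\right)} = \frac{6017}{2} \cdot \frac{1}{17580} - - \frac{9673}{180493005} = \frac{6017}{35160} + \frac{9673}{180493005} = \frac{72424434251}{423075603720}$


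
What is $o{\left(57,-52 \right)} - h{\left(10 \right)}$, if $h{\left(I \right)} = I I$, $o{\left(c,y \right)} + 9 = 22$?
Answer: $-87$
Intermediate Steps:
$o{\left(c,y \right)} = 13$ ($o{\left(c,y \right)} = -9 + 22 = 13$)
$h{\left(I \right)} = I^{2}$
$o{\left(57,-52 \right)} - h{\left(10 \right)} = 13 - 10^{2} = 13 - 100 = -87$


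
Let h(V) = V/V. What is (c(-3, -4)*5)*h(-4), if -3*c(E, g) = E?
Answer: 5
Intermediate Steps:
c(E, g) = -E/3
h(V) = 1
(c(-3, -4)*5)*h(-4) = (-⅓*(-3)*5)*1 = (1*5)*1 = 5*1 = 5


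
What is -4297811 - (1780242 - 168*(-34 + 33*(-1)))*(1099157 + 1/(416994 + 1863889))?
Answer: -4491382204461743849/2280883 ≈ -1.9691e+12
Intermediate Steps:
-4297811 - (1780242 - 168*(-34 + 33*(-1)))*(1099157 + 1/(416994 + 1863889)) = -4297811 - (1780242 - 168*(-34 - 33))*(1099157 + 1/2280883) = -4297811 - (1780242 - 168*(-67))*(1099157 + 1/2280883) = -4297811 - (1780242 + 11256)*2507048515632/2280883 = -4297811 - 1791498*2507048515632/2280883 = -4297811 - 1*4491372401657696736/2280883 = -4297811 - 4491372401657696736/2280883 = -4491382204461743849/2280883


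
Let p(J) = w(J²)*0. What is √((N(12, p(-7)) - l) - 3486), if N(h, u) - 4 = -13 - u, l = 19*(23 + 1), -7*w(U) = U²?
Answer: 3*I*√439 ≈ 62.857*I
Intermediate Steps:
w(U) = -U²/7
l = 456 (l = 19*24 = 456)
p(J) = 0 (p(J) = -J⁴/7*0 = 0)
N(h, u) = -9 - u (N(h, u) = 4 + (-13 - u) = -9 - u)
√((N(12, p(-7)) - l) - 3486) = √(((-9 - 1*0) - 1*456) - 3486) = √(((-9 + 0) - 456) - 3486) = √((-9 - 456) - 3486) = √(-465 - 3486) = √(-3951) = 3*I*√439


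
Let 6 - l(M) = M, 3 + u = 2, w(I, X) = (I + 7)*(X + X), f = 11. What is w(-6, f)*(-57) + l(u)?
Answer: -1247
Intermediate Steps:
w(I, X) = 2*X*(7 + I) (w(I, X) = (7 + I)*(2*X) = 2*X*(7 + I))
u = -1 (u = -3 + 2 = -1)
l(M) = 6 - M
w(-6, f)*(-57) + l(u) = (2*11*(7 - 6))*(-57) + (6 - 1*(-1)) = (2*11*1)*(-57) + (6 + 1) = 22*(-57) + 7 = -1254 + 7 = -1247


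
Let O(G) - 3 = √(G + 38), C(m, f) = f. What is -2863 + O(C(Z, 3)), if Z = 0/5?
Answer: -2860 + √41 ≈ -2853.6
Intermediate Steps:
Z = 0 (Z = 0*(⅕) = 0)
O(G) = 3 + √(38 + G) (O(G) = 3 + √(G + 38) = 3 + √(38 + G))
-2863 + O(C(Z, 3)) = -2863 + (3 + √(38 + 3)) = -2863 + (3 + √41) = -2860 + √41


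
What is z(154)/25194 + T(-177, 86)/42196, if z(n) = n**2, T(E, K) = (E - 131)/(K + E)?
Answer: 11372791/12080523 ≈ 0.94142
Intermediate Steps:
T(E, K) = (-131 + E)/(E + K)
z(154)/25194 + T(-177, 86)/42196 = 154**2/25194 + ((-131 - 177)/(-177 + 86))/42196 = 23716*(1/25194) + (-308/(-91))*(1/42196) = 11858/12597 - 1/91*(-308)*(1/42196) = 11858/12597 + (44/13)*(1/42196) = 11858/12597 + 1/12467 = 11372791/12080523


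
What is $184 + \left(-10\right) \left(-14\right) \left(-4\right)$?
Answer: $-376$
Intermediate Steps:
$184 + \left(-10\right) \left(-14\right) \left(-4\right) = 184 + 140 \left(-4\right) = 184 - 560 = -376$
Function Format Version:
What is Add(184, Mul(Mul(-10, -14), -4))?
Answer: -376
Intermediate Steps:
Add(184, Mul(Mul(-10, -14), -4)) = Add(184, Mul(140, -4)) = Add(184, -560) = -376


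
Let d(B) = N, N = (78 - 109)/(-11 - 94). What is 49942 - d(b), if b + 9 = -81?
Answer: 5243879/105 ≈ 49942.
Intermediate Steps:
N = 31/105 (N = -31/(-105) = -31*(-1/105) = 31/105 ≈ 0.29524)
b = -90 (b = -9 - 81 = -90)
d(B) = 31/105
49942 - d(b) = 49942 - 1*31/105 = 49942 - 31/105 = 5243879/105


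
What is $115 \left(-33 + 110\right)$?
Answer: $8855$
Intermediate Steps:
$115 \left(-33 + 110\right) = 115 \cdot 77 = 8855$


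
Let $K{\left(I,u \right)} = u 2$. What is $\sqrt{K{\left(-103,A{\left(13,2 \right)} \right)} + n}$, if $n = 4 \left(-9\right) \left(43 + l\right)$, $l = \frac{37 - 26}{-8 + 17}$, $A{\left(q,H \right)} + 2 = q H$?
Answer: $2 i \sqrt{386} \approx 39.294 i$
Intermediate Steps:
$A{\left(q,H \right)} = -2 + H q$ ($A{\left(q,H \right)} = -2 + q H = -2 + H q$)
$l = \frac{11}{9} \approx 1.2222$
$K{\left(I,u \right)} = 2 u$
$n = -1592$ ($n = 4 \left(-9\right) \left(43 + \frac{11}{9}\right) = \left(-36\right) \frac{398}{9} = -1592$)
$\sqrt{K{\left(-103,A{\left(13,2 \right)} \right)} + n} = \sqrt{2 \left(-2 + 2 \cdot 13\right) - 1592} = \sqrt{2 \left(-2 + 26\right) - 1592} = \sqrt{2 \cdot 24 - 1592} = \sqrt{48 - 1592} = \sqrt{-1544} = 2 i \sqrt{386}$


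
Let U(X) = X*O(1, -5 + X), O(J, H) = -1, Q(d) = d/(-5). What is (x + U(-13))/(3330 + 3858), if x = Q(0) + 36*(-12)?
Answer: -419/7188 ≈ -0.058292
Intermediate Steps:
Q(d) = -d/5 (Q(d) = d*(-1/5) = -d/5)
x = -432 (x = -1/5*0 + 36*(-12) = 0 - 432 = -432)
U(X) = -X (U(X) = X*(-1) = -X)
(x + U(-13))/(3330 + 3858) = (-432 - 1*(-13))/(3330 + 3858) = (-432 + 13)/7188 = -419*1/7188 = -419/7188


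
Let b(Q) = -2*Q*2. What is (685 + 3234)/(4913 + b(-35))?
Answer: 3919/5053 ≈ 0.77558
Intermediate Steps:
b(Q) = -4*Q
(685 + 3234)/(4913 + b(-35)) = (685 + 3234)/(4913 - 4*(-35)) = 3919/(4913 + 140) = 3919/5053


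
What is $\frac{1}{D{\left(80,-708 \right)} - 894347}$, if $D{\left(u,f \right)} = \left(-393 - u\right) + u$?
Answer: $- \frac{1}{894740} \approx -1.1176 \cdot 10^{-6}$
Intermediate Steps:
$D{\left(u,f \right)} = -393$
$\frac{1}{D{\left(80,-708 \right)} - 894347} = \frac{1}{-393 - 894347} = \frac{1}{-894740} = - \frac{1}{894740}$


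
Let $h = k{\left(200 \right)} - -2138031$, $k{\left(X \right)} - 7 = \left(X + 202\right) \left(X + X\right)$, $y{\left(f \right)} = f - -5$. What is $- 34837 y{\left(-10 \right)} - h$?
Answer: $-2124653$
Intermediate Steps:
$y{\left(f \right)} = 5 + f$ ($y{\left(f \right)} = f + 5 = 5 + f$)
$k{\left(X \right)} = 7 + 2 X \left(202 + X\right)$ ($k{\left(X \right)} = 7 + \left(X + 202\right) \left(X + X\right) = 7 + \left(202 + X\right) 2 X = 7 + 2 X \left(202 + X\right)$)
$h = 2298838$ ($h = \left(7 + 2 \cdot 200^{2} + 404 \cdot 200\right) - -2138031 = \left(7 + 2 \cdot 40000 + 80800\right) + 2138031 = \left(7 + 80000 + 80800\right) + 2138031 = 160807 + 2138031 = 2298838$)
$- 34837 y{\left(-10 \right)} - h = - 34837 \left(5 - 10\right) - 2298838 = \left(-34837\right) \left(-5\right) - 2298838 = 174185 - 2298838 = -2124653$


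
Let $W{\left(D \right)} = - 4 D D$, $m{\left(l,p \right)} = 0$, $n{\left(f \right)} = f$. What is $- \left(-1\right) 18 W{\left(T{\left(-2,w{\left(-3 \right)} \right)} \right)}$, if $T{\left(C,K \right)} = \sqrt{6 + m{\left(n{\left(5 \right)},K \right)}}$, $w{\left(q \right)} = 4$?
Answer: $-432$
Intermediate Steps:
$T{\left(C,K \right)} = \sqrt{6}$ ($T{\left(C,K \right)} = \sqrt{6 + 0} = \sqrt{6}$)
$W{\left(D \right)} = - 4 D^{2}$
$- \left(-1\right) 18 W{\left(T{\left(-2,w{\left(-3 \right)} \right)} \right)} = - \left(-1\right) 18 \left(- 4 \left(\sqrt{6}\right)^{2}\right) = \left(-1\right) \left(-18\right) \left(\left(-4\right) 6\right) = 18 \left(-24\right) = -432$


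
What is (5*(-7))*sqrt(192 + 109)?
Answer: -35*sqrt(301) ≈ -607.23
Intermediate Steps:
(5*(-7))*sqrt(192 + 109) = -35*sqrt(301)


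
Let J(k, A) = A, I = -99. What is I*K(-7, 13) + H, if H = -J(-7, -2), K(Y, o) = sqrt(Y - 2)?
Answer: 2 - 297*I ≈ 2.0 - 297.0*I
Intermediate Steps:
K(Y, o) = sqrt(-2 + Y)
H = 2 (H = -1*(-2) = 2)
I*K(-7, 13) + H = -99*sqrt(-2 - 7) + 2 = -297*I + 2 = 2 - 297*I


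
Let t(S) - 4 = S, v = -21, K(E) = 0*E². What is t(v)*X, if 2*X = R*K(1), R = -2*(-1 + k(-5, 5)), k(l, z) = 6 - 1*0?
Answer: 0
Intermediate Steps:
K(E) = 0
k(l, z) = 6 (k(l, z) = 6 + 0 = 6)
R = -10 (R = -2*(-1 + 6) = -2*5 = -10)
t(S) = 4 + S
X = 0 (X = (-10*0)/2 = (½)*0 = 0)
t(v)*X = (4 - 21)*0 = -17*0 = 0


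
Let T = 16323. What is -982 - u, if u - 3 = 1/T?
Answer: -16078156/16323 ≈ -985.00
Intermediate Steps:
u = 48970/16323 (u = 3 + 1/16323 = 48970/16323 ≈ 3.0001)
-982 - u = -982 - 1*48970/16323 = -982 - 48970/16323 = -16078156/16323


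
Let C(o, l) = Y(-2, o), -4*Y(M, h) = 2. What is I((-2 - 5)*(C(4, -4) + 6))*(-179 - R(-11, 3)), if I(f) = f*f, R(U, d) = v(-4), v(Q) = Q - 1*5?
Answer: -503965/2 ≈ -2.5198e+5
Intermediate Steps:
Y(M, h) = -½ (Y(M, h) = -¼*2 = -½)
C(o, l) = -½
v(Q) = -5 + Q (v(Q) = Q - 5 = -5 + Q)
R(U, d) = -9 (R(U, d) = -5 - 4 = -9)
I(f) = f²
I((-2 - 5)*(C(4, -4) + 6))*(-179 - R(-11, 3)) = ((-2 - 5)*(-½ + 6))²*(-179 - 1*(-9)) = (-7*11/2)²*(-179 + 9) = (-77/2)²*(-170) = (5929/4)*(-170) = -503965/2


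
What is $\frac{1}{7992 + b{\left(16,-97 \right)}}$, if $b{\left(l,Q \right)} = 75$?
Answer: $\frac{1}{8067} \approx 0.00012396$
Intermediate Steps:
$\frac{1}{7992 + b{\left(16,-97 \right)}} = \frac{1}{7992 + 75} = \frac{1}{8067}$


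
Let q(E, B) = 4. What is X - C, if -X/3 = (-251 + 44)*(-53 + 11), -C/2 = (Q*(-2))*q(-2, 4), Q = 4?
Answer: -26146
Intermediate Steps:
C = 64 (C = -2*4*(-2)*4 = -(-16)*4 = -2*(-32) = 64)
X = -26082 (X = -3*(-251 + 44)*(-53 + 11) = -(-621)*(-42) = -3*8694 = -26082)
X - C = -26082 - 1*64 = -26082 - 64 = -26146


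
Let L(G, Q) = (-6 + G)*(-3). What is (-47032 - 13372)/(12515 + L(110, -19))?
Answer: -60404/12203 ≈ -4.9499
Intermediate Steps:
L(G, Q) = 18 - 3*G
(-47032 - 13372)/(12515 + L(110, -19)) = (-47032 - 13372)/(12515 + (18 - 3*110)) = -60404/(12515 + (18 - 330)) = -60404/(12515 - 312) = -60404/12203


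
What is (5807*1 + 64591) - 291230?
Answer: -220832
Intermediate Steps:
(5807*1 + 64591) - 291230 = (5807 + 64591) - 291230 = 70398 - 291230 = -220832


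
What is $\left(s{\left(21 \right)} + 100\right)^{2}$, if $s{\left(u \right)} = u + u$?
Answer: $20164$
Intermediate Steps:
$s{\left(u \right)} = 2 u$
$\left(s{\left(21 \right)} + 100\right)^{2} = \left(2 \cdot 21 + 100\right)^{2} = \left(42 + 100\right)^{2} = 142^{2} = 20164$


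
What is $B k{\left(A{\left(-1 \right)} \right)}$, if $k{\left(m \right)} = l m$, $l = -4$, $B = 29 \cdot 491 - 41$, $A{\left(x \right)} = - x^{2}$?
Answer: $56792$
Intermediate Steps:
$B = 14198$ ($B = 14239 - 41 = 14198$)
$k{\left(m \right)} = - 4 m$
$B k{\left(A{\left(-1 \right)} \right)} = 14198 \left(- 4 \left(- \left(-1\right)^{2}\right)\right) = 14198 \left(- 4 \left(\left(-1\right) 1\right)\right) = 14198 \left(\left(-4\right) \left(-1\right)\right) = 14198 \cdot 4 = 56792$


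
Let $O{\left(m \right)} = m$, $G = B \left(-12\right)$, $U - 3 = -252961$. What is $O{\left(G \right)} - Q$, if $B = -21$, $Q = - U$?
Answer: $-252706$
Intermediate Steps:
$U = -252958$ ($U = 3 - 252961 = -252958$)
$Q = 252958$ ($Q = \left(-1\right) \left(-252958\right) = 252958$)
$G = 252$ ($G = \left(-21\right) \left(-12\right) = 252$)
$O{\left(G \right)} - Q = 252 - 252958 = -252706$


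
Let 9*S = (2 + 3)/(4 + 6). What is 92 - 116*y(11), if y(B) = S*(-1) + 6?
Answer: -5378/9 ≈ -597.56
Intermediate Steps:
S = 1/18 (S = ((2 + 3)/(4 + 6))/9 = (5/10)/9 = (5*(1/10))/9 = (1/9)*(1/2) = 1/18 ≈ 0.055556)
y(B) = 107/18 (y(B) = (1/18)*(-1) + 6 = -1/18 + 6 = 107/18)
92 - 116*y(11) = 92 - 116*107/18 = 92 - 6206/9 = -5378/9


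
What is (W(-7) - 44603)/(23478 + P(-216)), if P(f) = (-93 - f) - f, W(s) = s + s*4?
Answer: -44638/23817 ≈ -1.8742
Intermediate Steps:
W(s) = 5*s (W(s) = s + 4*s = 5*s)
P(f) = -93 - 2*f
(W(-7) - 44603)/(23478 + P(-216)) = (5*(-7) - 44603)/(23478 + (-93 - 2*(-216))) = (-35 - 44603)/(23478 + (-93 + 432)) = -44638/(23478 + 339) = -44638/23817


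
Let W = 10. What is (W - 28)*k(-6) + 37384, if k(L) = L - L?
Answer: 37384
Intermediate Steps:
k(L) = 0
(W - 28)*k(-6) + 37384 = (10 - 28)*0 + 37384 = -18*0 + 37384 = 0 + 37384 = 37384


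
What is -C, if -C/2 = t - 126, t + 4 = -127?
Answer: -514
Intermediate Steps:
t = -131 (t = -4 - 127 = -131)
C = 514 (C = -2*(-131 - 126) = -2*(-257) = 514)
-C = -1*514 = -514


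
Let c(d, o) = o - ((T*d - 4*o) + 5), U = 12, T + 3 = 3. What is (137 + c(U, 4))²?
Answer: 23104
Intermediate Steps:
T = 0 (T = -3 + 3 = 0)
c(d, o) = -5 + 5*o (c(d, o) = o - ((0*d - 4*o) + 5) = o - ((0 - 4*o) + 5) = o - (-4*o + 5) = o - (5 - 4*o) = o + (-5 + 4*o) = -5 + 5*o)
(137 + c(U, 4))² = (137 + (-5 + 5*4))² = (137 + (-5 + 20))² = (137 + 15)² = 152² = 23104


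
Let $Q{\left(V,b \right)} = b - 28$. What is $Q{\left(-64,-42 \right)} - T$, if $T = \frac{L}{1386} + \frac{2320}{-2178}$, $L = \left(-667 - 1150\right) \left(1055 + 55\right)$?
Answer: $\frac{10567295}{7623} \approx 1386.2$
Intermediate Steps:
$Q{\left(V,b \right)} = -28 + b$
$L = -2016870$ ($L = \left(-1817\right) 1110 = -2016870$)
$T = - \frac{11100905}{7623}$ ($T = - \frac{2016870}{1386} + \frac{2320}{-2178} = \left(-2016870\right) \frac{1}{1386} + 2320 \left(- \frac{1}{2178}\right) = - \frac{336145}{231} - \frac{1160}{1089} = - \frac{11100905}{7623} \approx -1456.2$)
$Q{\left(-64,-42 \right)} - T = \left(-28 - 42\right) - - \frac{11100905}{7623} = -70 + \frac{11100905}{7623} = \frac{10567295}{7623}$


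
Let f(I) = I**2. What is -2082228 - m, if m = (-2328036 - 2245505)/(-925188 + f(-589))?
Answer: -1204088312417/578267 ≈ -2.0822e+6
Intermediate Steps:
m = 4573541/578267 (m = (-2328036 - 2245505)/(-925188 + (-589)**2) = -4573541/(-925188 + 346921) = -4573541/(-578267) = -4573541*(-1/578267) = 4573541/578267 ≈ 7.9090)
-2082228 - m = -2082228 - 1*4573541/578267 = -2082228 - 4573541/578267 = -1204088312417/578267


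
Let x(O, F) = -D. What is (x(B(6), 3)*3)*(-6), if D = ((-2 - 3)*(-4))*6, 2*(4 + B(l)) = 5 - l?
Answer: 2160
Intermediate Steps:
B(l) = -3/2 - l/2 (B(l) = -4 + (5 - l)/2 = -4 + (5/2 - l/2) = -3/2 - l/2)
D = 120 (D = -5*(-4)*6 = 20*6 = 120)
x(O, F) = -120 (x(O, F) = -1*120 = -120)
(x(B(6), 3)*3)*(-6) = -120*3*(-6) = -360*(-6) = 2160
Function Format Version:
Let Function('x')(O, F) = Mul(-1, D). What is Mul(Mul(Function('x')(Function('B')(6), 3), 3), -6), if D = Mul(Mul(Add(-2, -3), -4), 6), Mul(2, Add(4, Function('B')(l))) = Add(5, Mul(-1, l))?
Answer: 2160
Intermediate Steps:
Function('B')(l) = Add(Rational(-3, 2), Mul(Rational(-1, 2), l)) (Function('B')(l) = Add(-4, Mul(Rational(1, 2), Add(5, Mul(-1, l)))) = Add(-4, Add(Rational(5, 2), Mul(Rational(-1, 2), l))) = Add(Rational(-3, 2), Mul(Rational(-1, 2), l)))
D = 120 (D = Mul(Mul(-5, -4), 6) = Mul(20, 6) = 120)
Function('x')(O, F) = -120 (Function('x')(O, F) = Mul(-1, 120) = -120)
Mul(Mul(Function('x')(Function('B')(6), 3), 3), -6) = Mul(Mul(-120, 3), -6) = Mul(-360, -6) = 2160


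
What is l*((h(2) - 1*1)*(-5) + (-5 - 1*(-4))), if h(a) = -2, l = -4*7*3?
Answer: -1176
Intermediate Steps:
l = -84 (l = -28*3 = -84)
l*((h(2) - 1*1)*(-5) + (-5 - 1*(-4))) = -84*((-2 - 1*1)*(-5) + (-5 - 1*(-4))) = -84*((-2 - 1)*(-5) + (-5 + 4)) = -84*(-3*(-5) - 1) = -84*(15 - 1) = -84*14 = -1176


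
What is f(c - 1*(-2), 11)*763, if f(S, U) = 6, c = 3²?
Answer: 4578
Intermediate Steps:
c = 9
f(c - 1*(-2), 11)*763 = 6*763 = 4578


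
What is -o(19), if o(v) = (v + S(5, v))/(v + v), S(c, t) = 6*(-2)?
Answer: -7/38 ≈ -0.18421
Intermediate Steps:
S(c, t) = -12
o(v) = (-12 + v)/(2*v) (o(v) = (v - 12)/(v + v) = (-12 + v)/((2*v)) = (-12 + v)*(1/(2*v)) = (-12 + v)/(2*v))
-o(19) = -(-12 + 19)/(2*19) = -7/(2*19) = -1*7/38 = -7/38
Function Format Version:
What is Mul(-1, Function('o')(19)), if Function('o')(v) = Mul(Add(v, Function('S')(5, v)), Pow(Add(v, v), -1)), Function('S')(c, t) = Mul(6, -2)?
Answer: Rational(-7, 38) ≈ -0.18421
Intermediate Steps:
Function('S')(c, t) = -12
Function('o')(v) = Mul(Rational(1, 2), Pow(v, -1), Add(-12, v)) (Function('o')(v) = Mul(Add(v, -12), Pow(Add(v, v), -1)) = Mul(Add(-12, v), Pow(Mul(2, v), -1)) = Mul(Add(-12, v), Mul(Rational(1, 2), Pow(v, -1))) = Mul(Rational(1, 2), Pow(v, -1), Add(-12, v)))
Mul(-1, Function('o')(19)) = Mul(-1, Mul(Rational(1, 2), Pow(19, -1), Add(-12, 19))) = Mul(-1, Mul(Rational(1, 2), Rational(1, 19), 7)) = Mul(-1, Rational(7, 38)) = Rational(-7, 38)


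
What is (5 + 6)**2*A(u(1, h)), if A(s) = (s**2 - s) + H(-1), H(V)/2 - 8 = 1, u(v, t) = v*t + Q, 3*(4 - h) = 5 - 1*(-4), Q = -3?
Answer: 2904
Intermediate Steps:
h = 1 (h = 4 - (5 - 1*(-4))/3 = 4 - (5 + 4)/3 = 4 - 1/3*9 = 4 - 3 = 1)
u(v, t) = -3 + t*v (u(v, t) = v*t - 3 = t*v - 3 = -3 + t*v)
H(V) = 18 (H(V) = 16 + 2*1 = 16 + 2 = 18)
A(s) = 18 + s**2 - s (A(s) = (s**2 - s) + 18 = 18 + s**2 - s)
(5 + 6)**2*A(u(1, h)) = (5 + 6)**2*(18 + (-3 + 1*1)**2 - (-3 + 1*1)) = 11**2*(18 + (-3 + 1)**2 - (-3 + 1)) = 121*(18 + (-2)**2 - 1*(-2)) = 121*(18 + 4 + 2) = 121*24 = 2904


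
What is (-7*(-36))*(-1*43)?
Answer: -10836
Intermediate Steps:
(-7*(-36))*(-1*43) = 252*(-43) = -10836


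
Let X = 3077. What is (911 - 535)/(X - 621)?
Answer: 47/307 ≈ 0.15309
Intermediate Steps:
(911 - 535)/(X - 621) = (911 - 535)/(3077 - 621) = 376/2456 = 376*(1/2456) = 47/307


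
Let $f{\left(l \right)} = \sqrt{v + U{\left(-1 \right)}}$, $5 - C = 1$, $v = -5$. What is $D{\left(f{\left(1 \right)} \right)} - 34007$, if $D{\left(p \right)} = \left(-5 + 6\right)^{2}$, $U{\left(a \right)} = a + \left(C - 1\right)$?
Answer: $-34006$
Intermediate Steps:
$C = 4$ ($C = 5 - 1 = 4$)
$U{\left(a \right)} = 3 + a$ ($U{\left(a \right)} = a + \left(4 - 1\right) = a + 3 = 3 + a$)
$f{\left(l \right)} = i \sqrt{3}$ ($f{\left(l \right)} = \sqrt{-5 + \left(3 - 1\right)} = \sqrt{-5 + 2} = \sqrt{-3} = i \sqrt{3}$)
$D{\left(p \right)} = 1$ ($D{\left(p \right)} = 1^{2} = 1$)
$D{\left(f{\left(1 \right)} \right)} - 34007 = 1 - 34007 = -34006$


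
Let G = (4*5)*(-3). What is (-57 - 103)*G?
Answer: 9600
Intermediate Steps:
G = -60 (G = 20*(-3) = -60)
(-57 - 103)*G = (-57 - 103)*(-60) = -160*(-60) = 9600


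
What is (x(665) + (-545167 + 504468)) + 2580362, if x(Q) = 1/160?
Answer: 406346081/160 ≈ 2.5397e+6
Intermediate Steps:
x(Q) = 1/160
(x(665) + (-545167 + 504468)) + 2580362 = (1/160 + (-545167 + 504468)) + 2580362 = (1/160 - 40699) + 2580362 = -6511839/160 + 2580362 = 406346081/160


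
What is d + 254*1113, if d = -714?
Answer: 281988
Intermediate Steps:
d + 254*1113 = -714 + 254*1113 = -714 + 282702 = 281988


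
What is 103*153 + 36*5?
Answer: 15939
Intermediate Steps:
103*153 + 36*5 = 15759 + 180 = 15939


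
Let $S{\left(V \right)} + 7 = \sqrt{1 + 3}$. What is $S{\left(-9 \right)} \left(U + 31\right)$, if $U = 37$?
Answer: $-340$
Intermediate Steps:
$S{\left(V \right)} = -5$ ($S{\left(V \right)} = -7 + \sqrt{1 + 3} = -7 + \sqrt{4} = -7 + 2 = -5$)
$S{\left(-9 \right)} \left(U + 31\right) = - 5 \left(37 + 31\right) = \left(-5\right) 68 = -340$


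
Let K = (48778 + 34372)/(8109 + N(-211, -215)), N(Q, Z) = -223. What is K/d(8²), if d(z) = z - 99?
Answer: -8315/27601 ≈ -0.30126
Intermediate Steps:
d(z) = -99 + z
K = 41575/3943 (K = (48778 + 34372)/(8109 - 223) = 83150/7886 = 83150*(1/7886) = 41575/3943 ≈ 10.544)
K/d(8²) = 41575/(3943*(-99 + 8²)) = 41575/(3943*(-99 + 64)) = (41575/3943)/(-35) = (41575/3943)*(-1/35) = -8315/27601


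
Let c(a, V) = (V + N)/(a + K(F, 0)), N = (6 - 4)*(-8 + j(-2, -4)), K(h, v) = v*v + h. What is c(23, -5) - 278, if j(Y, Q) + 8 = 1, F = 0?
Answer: -6429/23 ≈ -279.52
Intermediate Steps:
j(Y, Q) = -7 (j(Y, Q) = -8 + 1 = -7)
K(h, v) = h + v² (K(h, v) = v² + h = h + v²)
N = -30 (N = (6 - 4)*(-8 - 7) = 2*(-15) = -30)
c(a, V) = (-30 + V)/a (c(a, V) = (V - 30)/(a + (0 + 0²)) = (-30 + V)/(a + (0 + 0)) = (-30 + V)/(a + 0) = (-30 + V)/a)
c(23, -5) - 278 = (-30 - 5)/23 - 278 = (1/23)*(-35) - 278 = -35/23 - 278 = -6429/23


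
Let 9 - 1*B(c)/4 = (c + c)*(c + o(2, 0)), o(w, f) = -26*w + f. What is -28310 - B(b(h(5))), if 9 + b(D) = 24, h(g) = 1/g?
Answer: -32786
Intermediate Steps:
b(D) = 15 (b(D) = -9 + 24 = 15)
o(w, f) = f - 26*w
B(c) = 36 - 8*c*(-52 + c) (B(c) = 36 - 4*(c + c)*(c + (0 - 26*2)) = 36 - 4*2*c*(c + (0 - 52)) = 36 - 4*2*c*(c - 52) = 36 - 4*2*c*(-52 + c) = 36 - 8*c*(-52 + c))
-28310 - B(b(h(5))) = -28310 - (36 - 8*15**2 + 416*15) = -28310 - (36 - 8*225 + 6240) = -28310 - (36 - 1800 + 6240) = -28310 - 1*4476 = -28310 - 4476 = -32786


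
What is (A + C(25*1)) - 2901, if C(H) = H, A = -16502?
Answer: -19378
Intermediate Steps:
(A + C(25*1)) - 2901 = (-16502 + 25*1) - 2901 = (-16502 + 25) - 2901 = -16477 - 2901 = -19378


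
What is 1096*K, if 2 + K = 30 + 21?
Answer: 53704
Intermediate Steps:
K = 49 (K = -2 + (30 + 21) = -2 + 51 = 49)
1096*K = 1096*49 = 53704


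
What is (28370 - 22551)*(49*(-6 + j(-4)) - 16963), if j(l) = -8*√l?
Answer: -100418483 - 4562096*I ≈ -1.0042e+8 - 4.5621e+6*I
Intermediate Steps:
(28370 - 22551)*(49*(-6 + j(-4)) - 16963) = (28370 - 22551)*(49*(-6 - 16*I) - 16963) = 5819*(49*(-6 - 16*I) - 16963) = 5819*((-294 - 784*I) - 16963) = 5819*(-17257 - 784*I) = -100418483 - 4562096*I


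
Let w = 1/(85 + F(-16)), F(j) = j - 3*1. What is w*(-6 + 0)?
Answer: -1/11 ≈ -0.090909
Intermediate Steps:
F(j) = -3 + j (F(j) = j - 3 = -3 + j)
w = 1/66 (w = 1/(85 + (-3 - 16)) = 1/(85 - 19) = 1/66 ≈ 0.015152)
w*(-6 + 0) = (-6 + 0)/66 = (1/66)*(-6) = -1/11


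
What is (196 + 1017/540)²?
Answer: 140968129/3600 ≈ 39158.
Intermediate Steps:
(196 + 1017/540)² = (196 + 1017*(1/540))² = (196 + 113/60)² = (11873/60)² = 140968129/3600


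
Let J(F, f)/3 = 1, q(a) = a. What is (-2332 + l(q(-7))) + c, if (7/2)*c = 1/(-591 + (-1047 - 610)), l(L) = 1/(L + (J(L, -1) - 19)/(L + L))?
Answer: -752330333/322588 ≈ -2332.2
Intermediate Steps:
J(F, f) = 3 (J(F, f) = 3*1 = 3)
l(L) = 1/(L - 8/L) (l(L) = 1/(L + (3 - 19)/(L + L)) = 1/(L - 16*1/(2*L)) = 1/(L - 8/L))
c = -1/7868 (c = 2/(7*(-591 + (-1047 - 610))) = 2/(7*(-591 - 1657)) = (2/7)/(-2248) = (2/7)*(-1/2248) = -1/7868 ≈ -0.00012710)
(-2332 + l(q(-7))) + c = (-2332 - 7/(-8 + (-7)²)) - 1/7868 = (-2332 - 7/(-8 + 49)) - 1/7868 = (-2332 - 7/41) - 1/7868 = -95619/41 - 1/7868 = -752330333/322588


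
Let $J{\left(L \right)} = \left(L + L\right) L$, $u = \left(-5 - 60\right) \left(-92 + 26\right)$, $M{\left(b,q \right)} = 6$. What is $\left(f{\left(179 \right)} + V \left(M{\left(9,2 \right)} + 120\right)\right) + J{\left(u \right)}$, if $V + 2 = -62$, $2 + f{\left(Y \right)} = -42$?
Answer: $36800092$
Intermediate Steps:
$f{\left(Y \right)} = -44$ ($f{\left(Y \right)} = -2 - 42 = -44$)
$u = 4290$ ($u = \left(-65\right) \left(-66\right) = 4290$)
$V = -64$ ($V = -2 - 62 = -64$)
$J{\left(L \right)} = 2 L^{2}$ ($J{\left(L \right)} = 2 L L = 2 L^{2}$)
$\left(f{\left(179 \right)} + V \left(M{\left(9,2 \right)} + 120\right)\right) + J{\left(u \right)} = \left(-44 - 64 \left(6 + 120\right)\right) + 2 \cdot 4290^{2} = \left(-44 - 8064\right) + 2 \cdot 18404100 = \left(-44 - 8064\right) + 36808200 = -8108 + 36808200 = 36800092$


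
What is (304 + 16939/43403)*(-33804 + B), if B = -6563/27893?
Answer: -12457097427477285/1210639879 ≈ -1.0290e+7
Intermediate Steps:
B = -6563/27893 (B = -6563*1/27893 = -6563/27893 ≈ -0.23529)
(304 + 16939/43403)*(-33804 + B) = (304 + 16939/43403)*(-33804 - 6563/27893) = (304 + 16939*(1/43403))*(-942901535/27893) = (304 + 16939/43403)*(-942901535/27893) = (13211451/43403)*(-942901535/27893) = -12457097427477285/1210639879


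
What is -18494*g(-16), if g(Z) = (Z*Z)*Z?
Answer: 75751424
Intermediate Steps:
g(Z) = Z**3 (g(Z) = Z**2*Z = Z**3)
-18494*g(-16) = -18494*(-16)**3 = -18494*(-4096) = 75751424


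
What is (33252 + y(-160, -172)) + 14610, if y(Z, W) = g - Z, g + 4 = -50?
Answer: 47968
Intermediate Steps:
g = -54 (g = -4 - 50 = -54)
y(Z, W) = -54 - Z
(33252 + y(-160, -172)) + 14610 = (33252 + (-54 - 1*(-160))) + 14610 = (33252 + (-54 + 160)) + 14610 = (33252 + 106) + 14610 = 33358 + 14610 = 47968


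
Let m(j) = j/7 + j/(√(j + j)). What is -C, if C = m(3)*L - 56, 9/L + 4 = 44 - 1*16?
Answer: 3127/56 - 3*√6/16 ≈ 55.380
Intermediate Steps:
m(j) = j/7 + √2*√j/2 (m(j) = j*(⅐) + j/(√(2*j)) = j/7 + j/((√2*√j)) = j/7 + j*(√2/(2*√j)) = j/7 + √2*√j/2)
L = 3/8 (L = 9/(-4 + (44 - 1*16)) = 9/(-4 + (44 - 16)) = 9/(-4 + 28) = 9/24 = 9*(1/24) = 3/8 ≈ 0.37500)
C = -3127/56 + 3*√6/16 (C = ((⅐)*3 + √2*√3/2)*(3/8) - 56 = (3/7 + √6/2)*(3/8) - 56 = (9/56 + 3*√6/16) - 56 = -3127/56 + 3*√6/16 ≈ -55.380)
-C = -(-3127/56 + 3*√6/16) = 3127/56 - 3*√6/16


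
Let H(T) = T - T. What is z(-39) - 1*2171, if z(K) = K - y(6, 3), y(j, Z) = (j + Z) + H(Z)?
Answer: -2219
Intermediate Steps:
H(T) = 0
y(j, Z) = Z + j (y(j, Z) = (j + Z) + 0 = (Z + j) + 0 = Z + j)
z(K) = -9 + K (z(K) = K - (3 + 6) = K - 1*9 = K - 9 = -9 + K)
z(-39) - 1*2171 = (-9 - 39) - 1*2171 = -48 - 2171 = -2219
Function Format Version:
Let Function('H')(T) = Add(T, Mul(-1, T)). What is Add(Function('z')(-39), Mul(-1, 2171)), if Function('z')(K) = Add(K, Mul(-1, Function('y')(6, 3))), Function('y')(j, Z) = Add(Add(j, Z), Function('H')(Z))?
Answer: -2219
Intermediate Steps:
Function('H')(T) = 0
Function('y')(j, Z) = Add(Z, j) (Function('y')(j, Z) = Add(Add(j, Z), 0) = Add(Add(Z, j), 0) = Add(Z, j))
Function('z')(K) = Add(-9, K) (Function('z')(K) = Add(K, Mul(-1, Add(3, 6))) = Add(K, Mul(-1, 9)) = Add(K, -9) = Add(-9, K))
Add(Function('z')(-39), Mul(-1, 2171)) = Add(Add(-9, -39), Mul(-1, 2171)) = Add(-48, -2171) = -2219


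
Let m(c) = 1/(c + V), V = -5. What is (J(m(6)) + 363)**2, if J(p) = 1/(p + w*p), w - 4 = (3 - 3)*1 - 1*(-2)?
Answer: 6461764/49 ≈ 1.3187e+5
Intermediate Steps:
m(c) = 1/(-5 + c) (m(c) = 1/(c - 5) = 1/(-5 + c))
w = 6 (w = 4 + ((3 - 3)*1 - 1*(-2)) = 4 + (0*1 + 2) = 4 + (0 + 2) = 4 + 2 = 6)
J(p) = 1/(7*p) (J(p) = 1/(p + 6*p) = 1/(7*p))
(J(m(6)) + 363)**2 = (1/(7*(1/(-5 + 6))) + 363)**2 = (1/(7*(1/1)) + 363)**2 = ((1/7)/1 + 363)**2 = ((1/7)*1 + 363)**2 = (1/7 + 363)**2 = (2542/7)**2 = 6461764/49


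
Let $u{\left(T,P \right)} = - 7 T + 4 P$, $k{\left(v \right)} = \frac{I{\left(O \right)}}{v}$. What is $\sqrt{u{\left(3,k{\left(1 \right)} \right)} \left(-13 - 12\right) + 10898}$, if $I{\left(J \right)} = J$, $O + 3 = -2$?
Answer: $\sqrt{11923} \approx 109.19$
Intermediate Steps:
$O = -5$ ($O = -3 - 2 = -5$)
$k{\left(v \right)} = - \frac{5}{v}$
$\sqrt{u{\left(3,k{\left(1 \right)} \right)} \left(-13 - 12\right) + 10898} = \sqrt{\left(\left(-7\right) 3 + 4 \left(- \frac{5}{1}\right)\right) \left(-13 - 12\right) + 10898} = \sqrt{\left(-21 + 4 \left(\left(-5\right) 1\right)\right) \left(-25\right) + 10898} = \sqrt{\left(-21 + 4 \left(-5\right)\right) \left(-25\right) + 10898} = \sqrt{\left(-21 - 20\right) \left(-25\right) + 10898} = \sqrt{\left(-41\right) \left(-25\right) + 10898} = \sqrt{1025 + 10898} = \sqrt{11923}$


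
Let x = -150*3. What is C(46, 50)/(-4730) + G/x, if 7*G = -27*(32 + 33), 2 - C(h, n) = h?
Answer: 341/602 ≈ 0.56645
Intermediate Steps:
x = -450
C(h, n) = 2 - h
G = -1755/7 (G = (-27*(32 + 33))/7 = (-27*65)/7 = (⅐)*(-1755) = -1755/7 ≈ -250.71)
C(46, 50)/(-4730) + G/x = (2 - 1*46)/(-4730) - 1755/7/(-450) = (2 - 46)*(-1/4730) - 1755/7*(-1/450) = -44*(-1/4730) + 39/70 = 2/215 + 39/70 = 341/602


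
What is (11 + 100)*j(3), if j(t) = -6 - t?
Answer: -999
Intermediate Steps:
(11 + 100)*j(3) = (11 + 100)*(-6 - 1*3) = 111*(-6 - 3) = 111*(-9) = -999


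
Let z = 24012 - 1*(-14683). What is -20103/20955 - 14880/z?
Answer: -72646399/54056915 ≈ -1.3439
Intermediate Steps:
z = 38695 (z = 24012 + 14683 = 38695)
-20103/20955 - 14880/z = -20103/20955 - 14880/38695 = -20103*1/20955 - 14880*1/38695 = -6701/6985 - 2976/7739 = -72646399/54056915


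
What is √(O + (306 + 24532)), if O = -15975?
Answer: √8863 ≈ 94.144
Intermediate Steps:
√(O + (306 + 24532)) = √(-15975 + (306 + 24532)) = √(-15975 + 24838) = √8863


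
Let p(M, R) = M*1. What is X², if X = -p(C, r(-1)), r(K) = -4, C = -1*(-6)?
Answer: 36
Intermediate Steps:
C = 6
p(M, R) = M
X = -6 (X = -1*6 = -6)
X² = (-6)² = 36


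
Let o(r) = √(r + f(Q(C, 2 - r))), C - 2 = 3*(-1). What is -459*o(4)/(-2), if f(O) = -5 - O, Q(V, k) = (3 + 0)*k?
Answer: 459*√5/2 ≈ 513.18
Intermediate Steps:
C = -1 (C = 2 + 3*(-1) = 2 - 3 = -1)
Q(V, k) = 3*k
o(r) = √(-11 + 4*r) (o(r) = √(r + (-5 - 3*(2 - r))) = √(r + (-5 - (6 - 3*r))) = √(r + (-5 + (-6 + 3*r))) = √(r + (-11 + 3*r)) = √(-11 + 4*r))
-459*o(4)/(-2) = -459*√(-11 + 4*4)/(-2) = -459*√(-11 + 16)*(-1)/2 = -459*√5*(-1)/2 = -(-459)*√5/2 = 459*√5/2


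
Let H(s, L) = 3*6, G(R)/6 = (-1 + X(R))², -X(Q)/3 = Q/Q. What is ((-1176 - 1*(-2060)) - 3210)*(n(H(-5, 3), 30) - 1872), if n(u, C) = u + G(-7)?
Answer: 4089108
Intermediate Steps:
X(Q) = -3 (X(Q) = -3*Q/Q = -3*1 = -3)
G(R) = 96 (G(R) = 6*(-1 - 3)² = 6*(-4)² = 6*16 = 96)
H(s, L) = 18
n(u, C) = 96 + u (n(u, C) = u + 96 = 96 + u)
((-1176 - 1*(-2060)) - 3210)*(n(H(-5, 3), 30) - 1872) = ((-1176 - 1*(-2060)) - 3210)*((96 + 18) - 1872) = ((-1176 + 2060) - 3210)*(114 - 1872) = (884 - 3210)*(-1758) = -2326*(-1758) = 4089108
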